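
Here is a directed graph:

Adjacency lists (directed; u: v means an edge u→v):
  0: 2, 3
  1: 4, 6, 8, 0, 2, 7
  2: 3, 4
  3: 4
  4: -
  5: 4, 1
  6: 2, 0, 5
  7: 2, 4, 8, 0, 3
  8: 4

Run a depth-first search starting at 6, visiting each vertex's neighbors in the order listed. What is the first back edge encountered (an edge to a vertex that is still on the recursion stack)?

DFS from 6 (visiting each vertex's neighbors in the order listed); mark gray on enter, black on exit:
6 gray
  2 gray
    3 gray
      4 gray
      4 black
    3 black
    2→4: 4 black — skip
  2 black
  0 gray
    0→2: 2 black — skip
    0→3: 3 black — skip
  0 black
  5 gray
    5→4: 4 black — skip
    1 gray
      1→4: 4 black — skip
      1→6: 6 is gray → back edge
First back edge: 1 → 6.

1->6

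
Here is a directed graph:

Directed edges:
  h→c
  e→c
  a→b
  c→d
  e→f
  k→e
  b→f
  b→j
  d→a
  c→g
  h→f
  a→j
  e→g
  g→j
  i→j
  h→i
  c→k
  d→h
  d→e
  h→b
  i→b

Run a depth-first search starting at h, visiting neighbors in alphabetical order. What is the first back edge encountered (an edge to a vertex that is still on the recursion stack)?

e→c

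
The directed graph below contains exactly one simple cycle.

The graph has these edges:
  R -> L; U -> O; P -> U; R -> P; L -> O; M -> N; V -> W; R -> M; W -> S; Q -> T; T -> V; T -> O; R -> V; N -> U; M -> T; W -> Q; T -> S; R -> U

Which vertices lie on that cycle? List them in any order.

DFS with gray/black marking from V:
V gray
  W gray
    S gray
    S black
    Q gray
      T gray
        T→S: S black — skip
        O gray
        O black
        T→V: V is gray → back edge
Back edge closes the cycle V → W → Q → T → V; its vertices are {Q, T, V, W}.

Q, T, V, W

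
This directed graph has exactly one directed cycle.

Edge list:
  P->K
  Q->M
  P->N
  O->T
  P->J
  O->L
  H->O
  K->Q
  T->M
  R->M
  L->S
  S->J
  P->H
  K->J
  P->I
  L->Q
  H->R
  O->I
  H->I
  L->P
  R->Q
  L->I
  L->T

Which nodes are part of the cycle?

H, L, O, P

DFS with gray/black marking from O:
O gray
  T gray
    M gray
    M black
  T black
  I gray
  I black
  L gray
    S gray
      J gray
      J black
    S black
    Q gray
      Q→M: M black — skip
    Q black
    P gray
      P→J: J black — skip
      N gray
      N black
      P→I: I black — skip
      H gray
        H→O: O is gray → back edge
Back edge closes the cycle O → L → P → H → O; its vertices are {H, L, O, P}.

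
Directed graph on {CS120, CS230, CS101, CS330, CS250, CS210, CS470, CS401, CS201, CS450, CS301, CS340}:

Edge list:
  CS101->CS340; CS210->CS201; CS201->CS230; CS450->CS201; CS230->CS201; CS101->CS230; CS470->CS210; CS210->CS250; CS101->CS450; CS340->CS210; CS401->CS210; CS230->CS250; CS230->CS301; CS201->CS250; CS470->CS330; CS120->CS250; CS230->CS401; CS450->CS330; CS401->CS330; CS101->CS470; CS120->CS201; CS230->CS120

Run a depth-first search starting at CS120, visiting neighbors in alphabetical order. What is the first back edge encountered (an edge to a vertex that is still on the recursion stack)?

DFS from CS120 (visiting neighbors in alphabetical order); mark gray on enter, black on exit:
CS120 gray
  CS201 gray
    CS230 gray
      CS230→CS120: CS120 is gray → back edge
First back edge: CS230 → CS120.

CS230→CS120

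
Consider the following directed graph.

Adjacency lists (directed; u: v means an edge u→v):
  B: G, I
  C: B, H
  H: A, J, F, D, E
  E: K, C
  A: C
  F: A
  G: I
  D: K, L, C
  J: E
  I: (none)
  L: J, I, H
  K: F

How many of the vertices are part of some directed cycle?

A vertex is on a directed cycle iff it belongs to a strongly connected component of size ≥ 2 (or has a self-loop).
The vertices on cycles are {A, C, D, E, F, H, J, K, L} — 9 in total.

9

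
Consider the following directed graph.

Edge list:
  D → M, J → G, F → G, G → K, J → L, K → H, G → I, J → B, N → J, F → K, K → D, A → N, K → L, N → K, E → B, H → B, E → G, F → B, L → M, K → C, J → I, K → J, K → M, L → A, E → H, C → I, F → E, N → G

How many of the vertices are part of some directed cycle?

6

A vertex is on a directed cycle iff it belongs to a strongly connected component of size ≥ 2 (or has a self-loop).
The vertices on cycles are {A, G, J, K, L, N} — 6 in total.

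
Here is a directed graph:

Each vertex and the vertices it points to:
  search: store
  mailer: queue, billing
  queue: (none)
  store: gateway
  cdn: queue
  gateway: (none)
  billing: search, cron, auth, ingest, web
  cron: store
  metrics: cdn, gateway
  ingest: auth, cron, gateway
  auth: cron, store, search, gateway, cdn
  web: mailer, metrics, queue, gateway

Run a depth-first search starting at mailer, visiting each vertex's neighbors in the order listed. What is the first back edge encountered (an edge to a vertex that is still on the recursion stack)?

DFS from mailer (visiting each vertex's neighbors in the order listed); mark gray on enter, black on exit:
mailer gray
  queue gray
  queue black
  billing gray
    search gray
      store gray
        gateway gray
        gateway black
      store black
    search black
    cron gray
      cron→store: store black — skip
    cron black
    auth gray
      auth→cron: cron black — skip
      auth→store: store black — skip
      auth→search: search black — skip
      auth→gateway: gateway black — skip
      cdn gray
        cdn→queue: queue black — skip
      cdn black
    auth black
    ingest gray
      ingest→auth: auth black — skip
      ingest→cron: cron black — skip
      ingest→gateway: gateway black — skip
    ingest black
    web gray
      web→mailer: mailer is gray → back edge
First back edge: web → mailer.

web->mailer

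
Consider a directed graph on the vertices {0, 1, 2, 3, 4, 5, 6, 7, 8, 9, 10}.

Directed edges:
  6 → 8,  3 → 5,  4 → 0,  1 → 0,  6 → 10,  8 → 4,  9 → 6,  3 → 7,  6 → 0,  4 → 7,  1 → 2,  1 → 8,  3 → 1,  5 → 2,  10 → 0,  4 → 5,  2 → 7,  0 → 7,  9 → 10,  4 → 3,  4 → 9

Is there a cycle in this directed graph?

Yes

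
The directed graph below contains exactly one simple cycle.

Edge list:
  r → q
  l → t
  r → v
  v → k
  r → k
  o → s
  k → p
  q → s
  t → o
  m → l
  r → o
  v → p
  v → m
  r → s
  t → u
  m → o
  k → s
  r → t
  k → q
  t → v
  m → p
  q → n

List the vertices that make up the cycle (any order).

l, m, t, v

DFS with gray/black marking from v:
v gray
  k gray
    p gray
    p black
    q gray
      n gray
      n black
      s gray
      s black
    q black
    k→s: s black — skip
  k black
  v→p: p black — skip
  m gray
    l gray
      t gray
        o gray
          o→s: s black — skip
        o black
        t→v: v is gray → back edge
Back edge closes the cycle v → m → l → t → v; its vertices are {l, m, t, v}.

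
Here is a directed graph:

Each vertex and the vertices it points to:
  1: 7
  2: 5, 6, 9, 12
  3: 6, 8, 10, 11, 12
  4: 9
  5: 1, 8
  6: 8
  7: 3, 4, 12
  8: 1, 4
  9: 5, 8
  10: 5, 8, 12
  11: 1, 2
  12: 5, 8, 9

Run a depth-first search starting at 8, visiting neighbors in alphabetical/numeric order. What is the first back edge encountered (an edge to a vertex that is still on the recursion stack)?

DFS from 8 (visiting neighbors in alphabetical/numeric order); mark gray on enter, black on exit:
8 gray
  1 gray
    7 gray
      3 gray
        6 gray
          6→8: 8 is gray → back edge
First back edge: 6 → 8.

6→8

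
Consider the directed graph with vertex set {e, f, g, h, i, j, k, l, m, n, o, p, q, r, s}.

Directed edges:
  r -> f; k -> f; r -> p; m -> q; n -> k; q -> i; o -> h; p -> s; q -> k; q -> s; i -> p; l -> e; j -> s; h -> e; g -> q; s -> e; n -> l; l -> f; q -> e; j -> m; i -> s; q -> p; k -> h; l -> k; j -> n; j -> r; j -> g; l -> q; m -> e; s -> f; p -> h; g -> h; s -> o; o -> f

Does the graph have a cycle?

DFS with white/gray/black marking, starting from n:
n gray
  l gray
    f gray
    f black
    q gray
      k gray
        h gray
          e gray
          e black
        h black
        k→f: f black — skip
      k black
      i gray
        p gray
          p→h: h black — skip
          s gray
            s→e: e black — skip
            o gray
              o→f: f black — skip
              o→h: h black — skip
            o black
            s→f: f black — skip
          s black
        p black
        i→s: s black — skip
      i black
      q→s: s black — skip
      q→e: e black — skip
      q→p: p black — skip
    q black
    l→e: e black — skip
    l→k: k black — skip
  l black
  n→k: k black — skip
n black
g gray
  g→h: h black — skip
  g→q: q black — skip
g black
j gray
  j→g: g black — skip
  j→n: n black — skip
  m gray
    m→q: q black — skip
    m→e: e black — skip
  m black
  r gray
    r→p: p black — skip
    r→f: f black — skip
  r black
  j→s: s black — skip
j black
Every edge goes to a white or black vertex — no back edge, so the graph is acyclic.

No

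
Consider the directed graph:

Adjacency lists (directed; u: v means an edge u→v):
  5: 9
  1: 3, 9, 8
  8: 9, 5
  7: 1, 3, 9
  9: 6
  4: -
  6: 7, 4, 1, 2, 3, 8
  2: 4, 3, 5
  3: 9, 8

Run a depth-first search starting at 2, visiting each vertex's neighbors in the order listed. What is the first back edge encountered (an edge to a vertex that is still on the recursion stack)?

DFS from 2 (visiting each vertex's neighbors in the order listed); mark gray on enter, black on exit:
2 gray
  4 gray
  4 black
  3 gray
    9 gray
      6 gray
        7 gray
          1 gray
            1→3: 3 is gray → back edge
First back edge: 1 → 3.

1→3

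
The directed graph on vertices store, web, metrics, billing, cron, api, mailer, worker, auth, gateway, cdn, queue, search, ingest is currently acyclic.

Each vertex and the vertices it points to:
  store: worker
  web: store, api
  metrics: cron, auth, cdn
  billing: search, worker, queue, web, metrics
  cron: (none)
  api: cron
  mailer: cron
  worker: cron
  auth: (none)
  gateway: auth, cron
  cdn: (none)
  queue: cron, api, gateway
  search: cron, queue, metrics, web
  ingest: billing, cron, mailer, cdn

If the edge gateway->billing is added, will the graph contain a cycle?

Yes

Adding gateway→billing creates a cycle iff billing can already reach gateway.
Path from billing: billing → queue → gateway.
So billing → … → gateway → billing is a cycle.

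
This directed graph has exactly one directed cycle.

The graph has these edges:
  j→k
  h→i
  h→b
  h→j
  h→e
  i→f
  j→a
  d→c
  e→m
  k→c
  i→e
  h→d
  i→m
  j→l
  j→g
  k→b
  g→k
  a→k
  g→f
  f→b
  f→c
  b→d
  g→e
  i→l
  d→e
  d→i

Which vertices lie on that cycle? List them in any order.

DFS with gray/black marking from d:
d gray
  i gray
    m gray
    m black
    e gray
      e→m: m black — skip
    e black
    f gray
      b gray
        b→d: d is gray → back edge
Back edge closes the cycle d → i → f → b → d; its vertices are {b, d, f, i}.

b, d, f, i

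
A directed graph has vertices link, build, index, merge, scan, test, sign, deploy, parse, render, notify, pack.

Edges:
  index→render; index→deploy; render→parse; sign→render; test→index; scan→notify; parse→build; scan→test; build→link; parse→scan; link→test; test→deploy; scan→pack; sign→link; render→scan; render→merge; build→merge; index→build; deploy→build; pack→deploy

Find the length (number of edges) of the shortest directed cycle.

For each vertex v, BFS finds the shortest path from v back to v.
The shortest such closed walk is render → scan → test → index → render, length 4.

4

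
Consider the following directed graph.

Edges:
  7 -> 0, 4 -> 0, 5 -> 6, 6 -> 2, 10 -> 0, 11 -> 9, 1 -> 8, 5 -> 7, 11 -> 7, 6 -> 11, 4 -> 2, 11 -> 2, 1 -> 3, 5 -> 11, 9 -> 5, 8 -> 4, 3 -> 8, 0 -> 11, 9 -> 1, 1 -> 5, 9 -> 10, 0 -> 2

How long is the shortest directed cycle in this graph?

For each vertex v, BFS finds the shortest path from v back to v.
The shortest such closed walk is 9 → 5 → 11 → 9, length 3.

3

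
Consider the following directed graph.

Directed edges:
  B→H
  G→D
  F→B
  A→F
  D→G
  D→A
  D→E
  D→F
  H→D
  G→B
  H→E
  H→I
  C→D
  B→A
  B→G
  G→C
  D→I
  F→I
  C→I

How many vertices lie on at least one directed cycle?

A vertex is on a directed cycle iff it belongs to a strongly connected component of size ≥ 2 (or has a self-loop).
The vertices on cycles are {A, B, C, D, F, G, H} — 7 in total.

7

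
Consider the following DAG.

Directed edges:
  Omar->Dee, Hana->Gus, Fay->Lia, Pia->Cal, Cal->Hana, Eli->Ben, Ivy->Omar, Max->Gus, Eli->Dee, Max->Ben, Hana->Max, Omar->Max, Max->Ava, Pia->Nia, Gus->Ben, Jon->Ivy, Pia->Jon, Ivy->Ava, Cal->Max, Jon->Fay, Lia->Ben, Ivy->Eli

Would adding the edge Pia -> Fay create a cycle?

No

Adding Pia→Fay creates a cycle iff Fay can already reach Pia.
Explore from Fay: no path reaches Pia. The graph stays acyclic.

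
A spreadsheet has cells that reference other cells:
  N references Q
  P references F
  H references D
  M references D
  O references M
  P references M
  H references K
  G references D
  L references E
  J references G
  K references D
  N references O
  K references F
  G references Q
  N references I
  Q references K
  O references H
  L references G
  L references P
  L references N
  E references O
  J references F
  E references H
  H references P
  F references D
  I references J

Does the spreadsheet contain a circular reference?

DFS with white/gray/black marking, starting from L:
L gray
  N gray
    Q gray
      K gray
        D gray
        D black
        F gray
          F→D: D black — skip
        F black
      K black
    Q black
    O gray
      H gray
        P gray
          P→F: F black — skip
          M gray
            M→D: D black — skip
          M black
        P black
        H→D: D black — skip
        H→K: K black — skip
      H black
      O→M: M black — skip
    O black
    I gray
      J gray
        G gray
          G→Q: Q black — skip
          G→D: D black — skip
        G black
        J→F: F black — skip
      J black
    I black
  N black
  L→P: P black — skip
  E gray
    E→H: H black — skip
    E→O: O black — skip
  E black
  L→G: G black — skip
L black
Every edge goes to a white or black vertex — no back edge, so the graph is acyclic.

No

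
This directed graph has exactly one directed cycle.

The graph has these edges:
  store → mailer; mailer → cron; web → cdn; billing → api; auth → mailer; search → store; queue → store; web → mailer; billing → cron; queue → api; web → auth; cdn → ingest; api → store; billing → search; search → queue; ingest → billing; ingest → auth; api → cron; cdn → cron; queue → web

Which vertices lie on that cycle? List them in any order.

DFS with gray/black marking from ingest:
ingest gray
  billing gray
    api gray
      cron gray
      cron black
      store gray
        mailer gray
          mailer→cron: cron black — skip
        mailer black
      store black
    api black
    billing→cron: cron black — skip
    search gray
      search→store: store black — skip
      queue gray
        queue→api: api black — skip
        web gray
          auth gray
            auth→mailer: mailer black — skip
          auth black
          cdn gray
            cdn→cron: cron black — skip
            cdn→ingest: ingest is gray → back edge
Back edge closes the cycle ingest → billing → search → queue → web → cdn → ingest; its vertices are {cdn, web, queue, ingest, search, billing}.

cdn, web, queue, ingest, search, billing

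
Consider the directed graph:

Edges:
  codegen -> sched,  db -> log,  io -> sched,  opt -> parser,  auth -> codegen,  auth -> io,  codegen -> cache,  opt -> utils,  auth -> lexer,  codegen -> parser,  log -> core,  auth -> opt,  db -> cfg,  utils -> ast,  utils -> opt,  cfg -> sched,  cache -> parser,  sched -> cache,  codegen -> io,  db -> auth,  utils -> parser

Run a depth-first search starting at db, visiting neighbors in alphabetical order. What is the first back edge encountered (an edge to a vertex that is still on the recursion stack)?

utils->opt

DFS from db (visiting neighbors in alphabetical order); mark gray on enter, black on exit:
db gray
  auth gray
    codegen gray
      cache gray
        parser gray
        parser black
      cache black
      io gray
        sched gray
          sched→cache: cache black — skip
        sched black
      io black
      codegen→parser: parser black — skip
      codegen→sched: sched black — skip
    codegen black
    auth→io: io black — skip
    lexer gray
    lexer black
    opt gray
      opt→parser: parser black — skip
      utils gray
        ast gray
        ast black
        utils→opt: opt is gray → back edge
First back edge: utils → opt.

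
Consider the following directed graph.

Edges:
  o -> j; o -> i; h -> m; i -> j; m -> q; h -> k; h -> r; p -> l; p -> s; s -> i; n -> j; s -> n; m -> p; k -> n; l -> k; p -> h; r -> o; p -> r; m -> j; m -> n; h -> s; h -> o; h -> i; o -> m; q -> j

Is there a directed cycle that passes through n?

No

n lies on a cycle iff there is a path from n back to itself.
Exploring from n, it never reaches itself; equivalently, its strongly connected component is a singleton.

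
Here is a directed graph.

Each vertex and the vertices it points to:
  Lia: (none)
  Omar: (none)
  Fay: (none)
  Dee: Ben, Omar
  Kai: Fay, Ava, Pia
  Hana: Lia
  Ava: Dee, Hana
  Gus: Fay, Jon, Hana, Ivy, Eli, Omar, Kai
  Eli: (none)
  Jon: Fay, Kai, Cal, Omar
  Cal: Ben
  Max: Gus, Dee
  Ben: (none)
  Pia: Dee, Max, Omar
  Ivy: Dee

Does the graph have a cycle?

Yes

DFS with white/gray/black marking, starting from Omar:
Omar gray
Omar black
Lia gray
Lia black
Fay gray
Fay black
Dee gray
  Ben gray
  Ben black
  Dee→Omar: Omar black — skip
Dee black
Kai gray
  Kai→Fay: Fay black — skip
  Ava gray
    Ava→Dee: Dee black — skip
    Hana gray
      Hana→Lia: Lia black — skip
    Hana black
  Ava black
  Pia gray
    Pia→Dee: Dee black — skip
    Max gray
      Gus gray
        Gus→Fay: Fay black — skip
        Jon gray
          Jon→Fay: Fay black — skip
          Jon→Kai: Kai is gray → back edge
Back edge found, so a cycle exists: Kai → Pia → Max → Gus → Jon → Kai.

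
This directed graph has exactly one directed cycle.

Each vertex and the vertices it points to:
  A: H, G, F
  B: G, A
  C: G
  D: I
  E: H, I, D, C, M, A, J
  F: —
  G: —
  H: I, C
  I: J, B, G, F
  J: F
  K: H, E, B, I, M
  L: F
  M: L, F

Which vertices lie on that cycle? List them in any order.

DFS with gray/black marking from B:
B gray
  G gray
  G black
  A gray
    H gray
      I gray
        J gray
          F gray
          F black
        J black
        I→B: B is gray → back edge
Back edge closes the cycle B → A → H → I → B; its vertices are {A, B, H, I}.

A, B, H, I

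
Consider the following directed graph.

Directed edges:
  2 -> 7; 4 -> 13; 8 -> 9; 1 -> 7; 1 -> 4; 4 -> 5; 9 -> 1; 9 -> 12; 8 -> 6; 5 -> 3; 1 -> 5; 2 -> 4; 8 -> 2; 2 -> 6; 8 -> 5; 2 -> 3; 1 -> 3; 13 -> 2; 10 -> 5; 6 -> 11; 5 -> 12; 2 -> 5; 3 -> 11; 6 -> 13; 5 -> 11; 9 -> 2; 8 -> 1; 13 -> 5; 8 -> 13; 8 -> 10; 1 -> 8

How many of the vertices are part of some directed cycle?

7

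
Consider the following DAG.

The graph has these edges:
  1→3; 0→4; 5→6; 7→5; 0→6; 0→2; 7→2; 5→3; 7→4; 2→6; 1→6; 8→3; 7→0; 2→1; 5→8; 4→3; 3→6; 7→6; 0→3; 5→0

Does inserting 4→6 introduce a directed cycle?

Adding 4→6 creates a cycle iff 6 can already reach 4.
Explore from 6: no path reaches 4. The graph stays acyclic.

No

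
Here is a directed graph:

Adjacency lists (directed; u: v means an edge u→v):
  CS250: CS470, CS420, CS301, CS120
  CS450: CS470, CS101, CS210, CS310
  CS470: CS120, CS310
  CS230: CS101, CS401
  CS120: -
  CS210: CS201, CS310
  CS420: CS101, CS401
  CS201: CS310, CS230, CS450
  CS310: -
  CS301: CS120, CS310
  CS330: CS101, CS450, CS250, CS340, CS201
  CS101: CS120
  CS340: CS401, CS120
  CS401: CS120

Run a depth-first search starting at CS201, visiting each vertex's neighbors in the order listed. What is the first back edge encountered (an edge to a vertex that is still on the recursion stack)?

CS210→CS201

DFS from CS201 (visiting each vertex's neighbors in the order listed); mark gray on enter, black on exit:
CS201 gray
  CS310 gray
  CS310 black
  CS230 gray
    CS101 gray
      CS120 gray
      CS120 black
    CS101 black
    CS401 gray
      CS401→CS120: CS120 black — skip
    CS401 black
  CS230 black
  CS450 gray
    CS470 gray
      CS470→CS120: CS120 black — skip
      CS470→CS310: CS310 black — skip
    CS470 black
    CS450→CS101: CS101 black — skip
    CS210 gray
      CS210→CS201: CS201 is gray → back edge
First back edge: CS210 → CS201.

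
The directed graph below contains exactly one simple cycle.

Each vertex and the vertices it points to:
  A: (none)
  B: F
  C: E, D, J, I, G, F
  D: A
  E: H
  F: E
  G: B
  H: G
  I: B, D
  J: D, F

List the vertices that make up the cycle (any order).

DFS with gray/black marking from E:
E gray
  H gray
    G gray
      B gray
        F gray
          F→E: E is gray → back edge
Back edge closes the cycle E → H → G → B → F → E; its vertices are {B, E, F, G, H}.

B, E, F, G, H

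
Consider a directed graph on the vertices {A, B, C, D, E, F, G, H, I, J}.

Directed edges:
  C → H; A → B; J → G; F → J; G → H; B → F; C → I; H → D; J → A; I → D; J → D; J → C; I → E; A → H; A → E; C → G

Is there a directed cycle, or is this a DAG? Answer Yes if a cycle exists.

DFS with white/gray/black marking, starting from G:
G gray
  H gray
    D gray
    D black
  H black
G black
A gray
  E gray
  E black
  A→H: H black — skip
  B gray
    F gray
      J gray
        J→D: D black — skip
        J→A: A is gray → back edge
Back edge found, so a cycle exists: A → B → F → J → A.

Yes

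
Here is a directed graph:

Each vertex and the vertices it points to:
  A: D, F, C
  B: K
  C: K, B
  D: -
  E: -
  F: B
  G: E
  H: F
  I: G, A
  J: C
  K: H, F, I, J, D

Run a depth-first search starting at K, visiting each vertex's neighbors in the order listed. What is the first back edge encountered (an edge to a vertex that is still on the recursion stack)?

B->K

DFS from K (visiting each vertex's neighbors in the order listed); mark gray on enter, black on exit:
K gray
  H gray
    F gray
      B gray
        B→K: K is gray → back edge
First back edge: B → K.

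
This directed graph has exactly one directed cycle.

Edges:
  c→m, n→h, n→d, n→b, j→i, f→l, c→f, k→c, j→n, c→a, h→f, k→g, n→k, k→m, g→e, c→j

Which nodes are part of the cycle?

c, j, k, n

DFS with gray/black marking from c:
c gray
  a gray
  a black
  j gray
    n gray
      k gray
        m gray
        m black
        k→c: c is gray → back edge
Back edge closes the cycle c → j → n → k → c; its vertices are {c, j, k, n}.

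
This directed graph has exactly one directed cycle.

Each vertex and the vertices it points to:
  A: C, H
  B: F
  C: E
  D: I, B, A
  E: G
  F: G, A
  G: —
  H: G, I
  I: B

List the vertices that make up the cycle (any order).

A, B, F, H, I

DFS with gray/black marking from B:
B gray
  F gray
    G gray
    G black
    A gray
      C gray
        E gray
          E→G: G black — skip
        E black
      C black
      H gray
        H→G: G black — skip
        I gray
          I→B: B is gray → back edge
Back edge closes the cycle B → F → A → H → I → B; its vertices are {A, B, F, H, I}.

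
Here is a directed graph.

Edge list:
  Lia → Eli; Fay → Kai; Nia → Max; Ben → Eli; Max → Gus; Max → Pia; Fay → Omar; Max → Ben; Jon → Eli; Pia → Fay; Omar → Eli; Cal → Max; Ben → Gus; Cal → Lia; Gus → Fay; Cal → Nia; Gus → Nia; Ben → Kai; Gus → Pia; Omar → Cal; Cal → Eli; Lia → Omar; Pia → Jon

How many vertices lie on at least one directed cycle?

9

A vertex is on a directed cycle iff it belongs to a strongly connected component of size ≥ 2 (or has a self-loop).
The vertices on cycles are {Ben, Cal, Fay, Gus, Lia, Max, Nia, Pia, Omar} — 9 in total.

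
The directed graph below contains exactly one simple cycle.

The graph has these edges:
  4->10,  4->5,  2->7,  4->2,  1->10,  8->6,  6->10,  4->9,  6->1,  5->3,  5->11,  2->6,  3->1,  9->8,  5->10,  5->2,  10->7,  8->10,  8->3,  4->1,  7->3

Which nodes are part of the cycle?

DFS with gray/black marking from 7:
7 gray
  3 gray
    1 gray
      10 gray
        10→7: 7 is gray → back edge
Back edge closes the cycle 7 → 3 → 1 → 10 → 7; its vertices are {1, 3, 7, 10}.

1, 3, 7, 10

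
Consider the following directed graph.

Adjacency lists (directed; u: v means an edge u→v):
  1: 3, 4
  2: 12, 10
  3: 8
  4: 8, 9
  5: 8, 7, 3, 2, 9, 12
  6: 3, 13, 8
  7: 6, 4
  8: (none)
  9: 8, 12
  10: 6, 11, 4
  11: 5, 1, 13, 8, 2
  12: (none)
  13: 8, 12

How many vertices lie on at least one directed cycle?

4

A vertex is on a directed cycle iff it belongs to a strongly connected component of size ≥ 2 (or has a self-loop).
The vertices on cycles are {2, 5, 10, 11} — 4 in total.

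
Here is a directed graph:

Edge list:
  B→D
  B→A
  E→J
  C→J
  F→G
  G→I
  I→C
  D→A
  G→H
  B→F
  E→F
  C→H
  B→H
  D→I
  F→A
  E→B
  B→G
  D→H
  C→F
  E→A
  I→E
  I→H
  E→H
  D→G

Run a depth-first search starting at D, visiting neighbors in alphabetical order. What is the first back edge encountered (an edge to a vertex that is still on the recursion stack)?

F->G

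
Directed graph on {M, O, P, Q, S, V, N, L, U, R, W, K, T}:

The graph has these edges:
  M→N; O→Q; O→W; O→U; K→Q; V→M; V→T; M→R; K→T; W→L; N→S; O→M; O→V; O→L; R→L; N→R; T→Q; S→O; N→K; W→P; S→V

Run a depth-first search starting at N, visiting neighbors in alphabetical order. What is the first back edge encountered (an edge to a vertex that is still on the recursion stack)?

M→N

DFS from N (visiting neighbors in alphabetical order); mark gray on enter, black on exit:
N gray
  K gray
    Q gray
    Q black
    T gray
      T→Q: Q black — skip
    T black
  K black
  R gray
    L gray
    L black
  R black
  S gray
    O gray
      O→L: L black — skip
      M gray
        M→N: N is gray → back edge
First back edge: M → N.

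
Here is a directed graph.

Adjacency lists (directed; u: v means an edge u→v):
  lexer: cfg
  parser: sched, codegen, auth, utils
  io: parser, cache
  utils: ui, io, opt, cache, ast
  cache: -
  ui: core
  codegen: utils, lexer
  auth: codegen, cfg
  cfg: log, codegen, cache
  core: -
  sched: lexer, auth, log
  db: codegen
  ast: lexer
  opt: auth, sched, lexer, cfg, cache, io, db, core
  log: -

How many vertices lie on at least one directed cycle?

11

A vertex is on a directed cycle iff it belongs to a strongly connected component of size ≥ 2 (or has a self-loop).
The vertices on cycles are {db, io, ast, cfg, opt, auth, lexer, sched, utils, parser, codegen} — 11 in total.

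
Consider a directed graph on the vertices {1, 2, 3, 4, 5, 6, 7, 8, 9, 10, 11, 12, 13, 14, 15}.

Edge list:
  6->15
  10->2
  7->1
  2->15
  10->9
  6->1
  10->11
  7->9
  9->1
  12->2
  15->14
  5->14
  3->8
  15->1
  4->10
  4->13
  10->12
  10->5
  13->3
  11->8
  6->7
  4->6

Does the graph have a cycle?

No

DFS with white/gray/black marking, starting from 2:
2 gray
  15 gray
    14 gray
    14 black
    1 gray
    1 black
  15 black
2 black
3 gray
  8 gray
  8 black
3 black
4 gray
  13 gray
    13→3: 3 black — skip
  13 black
  10 gray
    10→2: 2 black — skip
    12 gray
      12→2: 2 black — skip
    12 black
    5 gray
      5→14: 14 black — skip
    5 black
    11 gray
      11→8: 8 black — skip
    11 black
    9 gray
      9→1: 1 black — skip
    9 black
  10 black
  6 gray
    6→1: 1 black — skip
    6→15: 15 black — skip
    7 gray
      7→1: 1 black — skip
      7→9: 9 black — skip
    7 black
  6 black
4 black
Every edge goes to a white or black vertex — no back edge, so the graph is acyclic.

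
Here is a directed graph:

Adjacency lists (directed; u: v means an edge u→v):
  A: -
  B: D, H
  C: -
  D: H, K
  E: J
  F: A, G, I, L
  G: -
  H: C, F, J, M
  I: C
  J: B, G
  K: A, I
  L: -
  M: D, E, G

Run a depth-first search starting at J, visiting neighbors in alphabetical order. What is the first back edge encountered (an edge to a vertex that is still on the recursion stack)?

DFS from J (visiting neighbors in alphabetical order); mark gray on enter, black on exit:
J gray
  B gray
    D gray
      H gray
        C gray
        C black
        F gray
          A gray
          A black
          G gray
          G black
          I gray
            I→C: C black — skip
          I black
          L gray
          L black
        F black
        H→J: J is gray → back edge
First back edge: H → J.

H->J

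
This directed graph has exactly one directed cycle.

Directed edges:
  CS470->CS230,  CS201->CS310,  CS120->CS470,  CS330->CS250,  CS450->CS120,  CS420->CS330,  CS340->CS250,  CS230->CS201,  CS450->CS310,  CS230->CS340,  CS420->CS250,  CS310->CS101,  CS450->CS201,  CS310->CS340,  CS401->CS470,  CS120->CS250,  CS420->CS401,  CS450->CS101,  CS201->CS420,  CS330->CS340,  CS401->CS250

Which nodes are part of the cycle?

CS201, CS230, CS401, CS420, CS470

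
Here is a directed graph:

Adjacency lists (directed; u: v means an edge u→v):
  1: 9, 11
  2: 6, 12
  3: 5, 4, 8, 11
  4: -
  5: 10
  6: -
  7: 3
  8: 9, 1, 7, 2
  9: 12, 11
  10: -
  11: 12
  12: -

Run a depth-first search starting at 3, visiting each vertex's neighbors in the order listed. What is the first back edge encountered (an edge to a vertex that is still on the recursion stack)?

7->3

DFS from 3 (visiting each vertex's neighbors in the order listed); mark gray on enter, black on exit:
3 gray
  5 gray
    10 gray
    10 black
  5 black
  4 gray
  4 black
  8 gray
    9 gray
      12 gray
      12 black
      11 gray
        11→12: 12 black — skip
      11 black
    9 black
    1 gray
      1→9: 9 black — skip
      1→11: 11 black — skip
    1 black
    7 gray
      7→3: 3 is gray → back edge
First back edge: 7 → 3.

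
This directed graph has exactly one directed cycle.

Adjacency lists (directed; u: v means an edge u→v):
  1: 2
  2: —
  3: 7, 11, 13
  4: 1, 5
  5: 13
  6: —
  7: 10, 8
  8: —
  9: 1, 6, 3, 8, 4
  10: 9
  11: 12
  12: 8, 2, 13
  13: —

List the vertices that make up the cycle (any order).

DFS with gray/black marking from 9:
9 gray
  1 gray
    2 gray
    2 black
  1 black
  6 gray
  6 black
  3 gray
    7 gray
      10 gray
        10→9: 9 is gray → back edge
Back edge closes the cycle 9 → 3 → 7 → 10 → 9; its vertices are {3, 7, 9, 10}.

3, 7, 9, 10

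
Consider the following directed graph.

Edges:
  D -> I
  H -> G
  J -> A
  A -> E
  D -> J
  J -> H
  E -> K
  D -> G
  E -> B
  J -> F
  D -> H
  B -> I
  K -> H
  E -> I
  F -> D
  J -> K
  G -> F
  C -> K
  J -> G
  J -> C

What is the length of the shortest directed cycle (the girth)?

3

For each vertex v, BFS finds the shortest path from v back to v.
The shortest such closed walk is J → F → D → J, length 3.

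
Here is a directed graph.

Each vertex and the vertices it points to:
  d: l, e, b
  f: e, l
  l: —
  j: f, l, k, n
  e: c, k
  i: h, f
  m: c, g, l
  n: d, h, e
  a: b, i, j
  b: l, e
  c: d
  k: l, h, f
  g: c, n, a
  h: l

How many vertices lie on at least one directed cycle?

A vertex is on a directed cycle iff it belongs to a strongly connected component of size ≥ 2 (or has a self-loop).
The vertices on cycles are {b, c, d, e, f, k} — 6 in total.

6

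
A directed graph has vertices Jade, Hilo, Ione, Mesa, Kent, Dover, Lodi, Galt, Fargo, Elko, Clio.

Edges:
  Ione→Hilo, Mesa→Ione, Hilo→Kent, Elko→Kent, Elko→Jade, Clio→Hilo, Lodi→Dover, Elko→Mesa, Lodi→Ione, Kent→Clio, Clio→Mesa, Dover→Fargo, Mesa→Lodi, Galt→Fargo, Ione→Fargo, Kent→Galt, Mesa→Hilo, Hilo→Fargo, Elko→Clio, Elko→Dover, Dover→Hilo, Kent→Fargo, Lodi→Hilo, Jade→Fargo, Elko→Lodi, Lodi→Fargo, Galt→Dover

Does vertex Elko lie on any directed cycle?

No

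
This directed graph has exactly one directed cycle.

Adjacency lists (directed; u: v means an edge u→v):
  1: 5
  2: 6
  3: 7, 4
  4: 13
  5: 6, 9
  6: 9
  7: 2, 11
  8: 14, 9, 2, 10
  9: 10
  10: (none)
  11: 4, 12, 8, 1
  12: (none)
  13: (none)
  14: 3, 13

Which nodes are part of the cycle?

3, 7, 8, 11, 14

DFS with gray/black marking from 7:
7 gray
  2 gray
    6 gray
      9 gray
        10 gray
        10 black
      9 black
    6 black
  2 black
  11 gray
    4 gray
      13 gray
      13 black
    4 black
    12 gray
    12 black
    8 gray
      14 gray
        3 gray
          3→7: 7 is gray → back edge
Back edge closes the cycle 7 → 11 → 8 → 14 → 3 → 7; its vertices are {3, 7, 8, 11, 14}.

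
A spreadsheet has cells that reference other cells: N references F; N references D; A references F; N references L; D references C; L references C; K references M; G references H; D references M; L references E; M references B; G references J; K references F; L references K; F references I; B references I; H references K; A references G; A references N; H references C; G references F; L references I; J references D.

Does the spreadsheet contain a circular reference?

No

DFS with white/gray/black marking, starting from G:
G gray
  H gray
    C gray
    C black
    K gray
      M gray
        B gray
          I gray
          I black
        B black
      M black
      F gray
        F→I: I black — skip
      F black
    K black
  H black
  J gray
    D gray
      D→C: C black — skip
      D→M: M black — skip
    D black
  J black
  G→F: F black — skip
G black
N gray
  N→D: D black — skip
  N→F: F black — skip
  L gray
    L→I: I black — skip
    L→K: K black — skip
    L→C: C black — skip
    E gray
    E black
  L black
N black
A gray
  A→G: G black — skip
  A→N: N black — skip
  A→F: F black — skip
A black
Every edge goes to a white or black vertex — no back edge, so the graph is acyclic.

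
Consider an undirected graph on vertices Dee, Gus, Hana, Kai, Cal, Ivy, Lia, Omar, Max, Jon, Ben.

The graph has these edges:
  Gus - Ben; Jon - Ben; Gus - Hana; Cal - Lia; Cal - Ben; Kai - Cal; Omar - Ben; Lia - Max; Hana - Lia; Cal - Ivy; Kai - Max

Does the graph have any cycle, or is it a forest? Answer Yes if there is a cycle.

Yes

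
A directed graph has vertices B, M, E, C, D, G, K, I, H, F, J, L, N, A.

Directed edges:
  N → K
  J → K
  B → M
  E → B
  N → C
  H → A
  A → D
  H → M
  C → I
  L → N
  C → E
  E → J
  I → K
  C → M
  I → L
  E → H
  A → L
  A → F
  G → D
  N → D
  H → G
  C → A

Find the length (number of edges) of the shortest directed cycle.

4

For each vertex v, BFS finds the shortest path from v back to v.
The shortest such closed walk is C → A → L → N → C, length 4.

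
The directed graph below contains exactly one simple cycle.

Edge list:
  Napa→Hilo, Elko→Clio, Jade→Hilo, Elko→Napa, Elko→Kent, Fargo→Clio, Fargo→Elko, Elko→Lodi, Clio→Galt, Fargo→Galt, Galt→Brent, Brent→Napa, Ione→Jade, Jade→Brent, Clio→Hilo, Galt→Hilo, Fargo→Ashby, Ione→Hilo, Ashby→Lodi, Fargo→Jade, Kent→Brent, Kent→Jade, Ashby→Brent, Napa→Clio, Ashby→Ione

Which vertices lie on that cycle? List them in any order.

Clio, Galt, Napa, Brent

DFS with gray/black marking from Napa:
Napa gray
  Hilo gray
  Hilo black
  Clio gray
    Galt gray
      Brent gray
        Brent→Napa: Napa is gray → back edge
Back edge closes the cycle Napa → Clio → Galt → Brent → Napa; its vertices are {Clio, Galt, Napa, Brent}.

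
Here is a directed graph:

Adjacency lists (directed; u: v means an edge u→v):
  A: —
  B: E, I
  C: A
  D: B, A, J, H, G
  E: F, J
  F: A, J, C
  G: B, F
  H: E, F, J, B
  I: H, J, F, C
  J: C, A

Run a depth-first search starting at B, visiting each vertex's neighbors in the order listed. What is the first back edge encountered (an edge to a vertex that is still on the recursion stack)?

H→B

DFS from B (visiting each vertex's neighbors in the order listed); mark gray on enter, black on exit:
B gray
  E gray
    F gray
      A gray
      A black
      J gray
        C gray
          C→A: A black — skip
        C black
        J→A: A black — skip
      J black
      F→C: C black — skip
    F black
    E→J: J black — skip
  E black
  I gray
    H gray
      H→E: E black — skip
      H→F: F black — skip
      H→J: J black — skip
      H→B: B is gray → back edge
First back edge: H → B.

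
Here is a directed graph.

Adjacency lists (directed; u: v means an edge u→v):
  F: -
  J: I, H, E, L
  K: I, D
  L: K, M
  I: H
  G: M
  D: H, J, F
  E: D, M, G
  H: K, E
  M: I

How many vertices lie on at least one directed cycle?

9

A vertex is on a directed cycle iff it belongs to a strongly connected component of size ≥ 2 (or has a self-loop).
The vertices on cycles are {D, E, G, H, I, J, K, L, M} — 9 in total.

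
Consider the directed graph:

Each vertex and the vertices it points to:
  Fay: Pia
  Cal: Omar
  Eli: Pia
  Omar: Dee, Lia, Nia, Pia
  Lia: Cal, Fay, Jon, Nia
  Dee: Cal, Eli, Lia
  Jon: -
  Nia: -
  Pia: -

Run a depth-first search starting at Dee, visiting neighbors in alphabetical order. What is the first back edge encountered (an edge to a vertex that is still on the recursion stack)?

DFS from Dee (visiting neighbors in alphabetical order); mark gray on enter, black on exit:
Dee gray
  Cal gray
    Omar gray
      Omar→Dee: Dee is gray → back edge
First back edge: Omar → Dee.

Omar->Dee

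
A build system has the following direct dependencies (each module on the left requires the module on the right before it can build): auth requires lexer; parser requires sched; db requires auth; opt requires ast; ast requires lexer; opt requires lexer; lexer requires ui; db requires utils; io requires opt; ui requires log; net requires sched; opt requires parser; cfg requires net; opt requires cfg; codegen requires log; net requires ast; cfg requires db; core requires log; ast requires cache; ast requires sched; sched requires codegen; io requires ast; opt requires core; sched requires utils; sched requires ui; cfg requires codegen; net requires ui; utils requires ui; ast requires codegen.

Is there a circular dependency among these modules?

No

DFS with white/gray/black marking, starting from lexer:
lexer gray
  ui gray
    log gray
    log black
  ui black
lexer black
codegen gray
  codegen→log: log black — skip
codegen black
opt gray
  core gray
    core→log: log black — skip
  core black
  cfg gray
    db gray
      auth gray
        auth→lexer: lexer black — skip
      auth black
      utils gray
        utils→ui: ui black — skip
      utils black
    db black
    net gray
      net→ui: ui black — skip
      ast gray
        sched gray
          sched→codegen: codegen black — skip
          sched→ui: ui black — skip
          sched→utils: utils black — skip
        sched black
        ast→codegen: codegen black — skip
        cache gray
        cache black
        ast→lexer: lexer black — skip
      ast black
      net→sched: sched black — skip
    net black
    cfg→codegen: codegen black — skip
  cfg black
  opt→ast: ast black — skip
  opt→lexer: lexer black — skip
  parser gray
    parser→sched: sched black — skip
  parser black
opt black
io gray
  io→ast: ast black — skip
  io→opt: opt black — skip
io black
Every edge goes to a white or black vertex — no back edge, so the graph is acyclic.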